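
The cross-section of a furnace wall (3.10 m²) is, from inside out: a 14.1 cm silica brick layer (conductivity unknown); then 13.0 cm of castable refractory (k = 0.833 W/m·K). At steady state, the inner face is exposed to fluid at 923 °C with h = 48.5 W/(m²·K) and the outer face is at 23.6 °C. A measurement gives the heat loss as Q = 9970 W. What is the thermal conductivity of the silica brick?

k = 1.37 W/m·K

ΣR = ΔT/Q = |923 − 23.6|/9970 = 0.09021 K/W
Known resistances:
  R_conv,in = 1/(hA) = 1/(48.5·3.10) = 0.006651 K/W
  R_castable refractory = L/(kA) = 0.130/(0.833·3.10) = 0.05034 K/W
R_silica brick = ΣR − ΣR_known = 0.09021 − 0.05699 = 0.03322 K/W
L/(kA) = 0.03322 ⇒ k = 0.141/(0.03322·3.10) = 1.37 W/m·K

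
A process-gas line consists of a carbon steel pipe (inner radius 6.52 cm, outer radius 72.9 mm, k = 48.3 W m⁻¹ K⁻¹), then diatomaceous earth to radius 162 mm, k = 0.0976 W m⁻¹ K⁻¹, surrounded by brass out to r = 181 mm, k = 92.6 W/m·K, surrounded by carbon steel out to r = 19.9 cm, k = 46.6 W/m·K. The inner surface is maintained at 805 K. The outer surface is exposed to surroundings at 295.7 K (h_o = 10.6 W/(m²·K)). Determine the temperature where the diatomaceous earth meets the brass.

Resistance network (inner→outer):
  R'_carbon steel = ln(0.0729/0.0652)/(2πk) = 0.1116/(2π·48.3) = 3.678×10^-4 m·K/W
  R'_diatomaceous earth = ln(0.162/0.0729)/(2πk) = 0.7985/(2π·0.0976) = 1.302 m·K/W
  R'_brass = ln(0.181/0.162)/(2πk) = 0.1109/(2π·92.6) = 1.906×10^-4 m·K/W
  R'_carbon steel = ln(0.199/0.181)/(2πk) = 0.09481/(2π·46.6) = 3.238×10^-4 m·K/W
  R'_conv,out = 1/(2πr h) = 1/(2π·0.199·10.6) = 0.07545 m·K/W
ΣR = 3.678×10^-4 + 1.302 + 1.906×10^-4 + 3.238×10^-4 + 0.07545 = 1.378 m·K/W
Q' = ΔT/ΣR = (805 K − 295.7 K)/1.378 = 369.6 W/m
From the inner boundary to the diatomaceous earth/brass interface, ΣR_partial = 1.302 m·K/W.
T_interface = T_in − Q'·ΣR_partial = 805 K − (369.6)(1.302) = 323.8 K

T = 323.8 K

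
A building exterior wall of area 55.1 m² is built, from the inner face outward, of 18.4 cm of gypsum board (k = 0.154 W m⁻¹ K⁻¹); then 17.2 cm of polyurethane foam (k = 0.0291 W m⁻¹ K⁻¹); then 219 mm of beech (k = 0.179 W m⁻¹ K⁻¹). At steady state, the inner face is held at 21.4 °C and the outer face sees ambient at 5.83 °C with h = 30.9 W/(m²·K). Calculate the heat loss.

Treat each layer as a resistance in series:
  R_gypsum board = L/(kA) = 0.184/(0.154·55.1) = 0.02168 K/W
  R_polyurethane foam = L/(kA) = 0.172/(0.0291·55.1) = 0.1073 K/W
  R_beech = L/(kA) = 0.219/(0.179·55.1) = 0.02220 K/W
  R_conv,out = 1/(hA) = 1/(30.9·55.1) = 5.873×10^-4 K/W
ΣR = 0.02168 + 0.1073 + 0.02220 + 5.873×10^-4 = 0.1518 K/W
Q = ΔT/ΣR = (21.4 °C − 5.83 °C)/0.1518 = 103 W

Q = 103 W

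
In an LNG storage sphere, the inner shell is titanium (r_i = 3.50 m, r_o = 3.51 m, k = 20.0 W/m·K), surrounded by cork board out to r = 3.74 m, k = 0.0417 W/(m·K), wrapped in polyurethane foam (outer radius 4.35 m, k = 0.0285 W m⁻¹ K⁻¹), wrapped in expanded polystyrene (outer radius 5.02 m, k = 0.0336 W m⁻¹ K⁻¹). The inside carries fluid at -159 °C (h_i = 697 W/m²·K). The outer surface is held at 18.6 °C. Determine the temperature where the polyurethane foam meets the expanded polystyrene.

T = -42.6 °C

Resistance network (inner→outer):
  R_conv,in = 1/(4πr²h) = 1/(4π·3.50²·697) = 9.320×10^-6 K/W
  R_titanium = (1/3.50 − 1/3.51)/(4πk) = 8.140×10^-4/(4π·20.0) = 3.239×10^-6 K/W
  R_cork board = (1/3.51 − 1/3.74)/(4πk) = 0.01752/(4π·0.0417) = 0.03344 K/W
  R_polyurethane foam = (1/3.74 − 1/4.35)/(4πk) = 0.03749/(4π·0.0285) = 0.1047 K/W
  R_expanded polystyrene = (1/4.35 − 1/5.02)/(4πk) = 0.03068/(4π·0.0336) = 0.07267 K/W
ΣR = 9.320×10^-6 + 3.239×10^-6 + 0.03344 + 0.1047 + 0.07267 = 0.2108 K/W
Q = ΔT/ΣR = (-159 °C − 18.6 °C)/0.2108 = -842.5 W
From the inner boundary to the polyurethane foam/expanded polystyrene interface, ΣR_partial = 0.1382 K/W.
T_interface = T_in − Q·ΣR_partial = -159 °C − (-842.5)(0.1382) = -42.6 °C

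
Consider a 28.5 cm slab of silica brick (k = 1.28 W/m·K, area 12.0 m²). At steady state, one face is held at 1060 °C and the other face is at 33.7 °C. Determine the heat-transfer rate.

Q = kA·ΔT/L = 1.28 × 12.0 × |1060 °C − 33.7 °C| / 0.285 = 55300 W

Q = 55.3 kW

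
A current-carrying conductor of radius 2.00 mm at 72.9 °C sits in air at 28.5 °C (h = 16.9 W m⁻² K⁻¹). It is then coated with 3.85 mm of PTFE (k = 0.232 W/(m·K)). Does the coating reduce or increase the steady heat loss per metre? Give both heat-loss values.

Critical radius for a cylinder: r_cr = k/h = 0.0137 m = 1.37 cm.
Outer radius after coating: r₂ = 0.00200 + 0.00385 = 0.00585 m.
Since r₁ < r_cr and r₂ ≤ r_cr, the coating moves toward the maximum at r_cr — heat loss rises.
Bare: R = 1/(2πr₁h) = 4.709 m·K/W; Q = 44.4/4.709 = 9.43 W/m.
Coated: R = R_cond + R_conv = 2.346 m·K/W; Q = 44.4/2.346 = 18.9 W/m.

increases: 9.43 → 18.9 W/m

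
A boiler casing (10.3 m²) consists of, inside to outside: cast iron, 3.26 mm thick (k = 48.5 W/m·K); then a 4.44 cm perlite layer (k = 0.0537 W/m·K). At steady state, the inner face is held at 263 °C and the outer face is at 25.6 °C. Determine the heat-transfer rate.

Treat each layer as a resistance in series:
  R_cast iron = L/(kA) = 0.00326/(48.5·10.3) = 6.526×10^-6 K/W
  R_perlite = L/(kA) = 0.0444/(0.0537·10.3) = 0.08027 K/W
ΣR = 6.526×10^-6 + 0.08027 = 0.08028 K/W
Q = ΔT/ΣR = (263 °C − 25.6 °C)/0.08028 = 2960 W

Q = 2960 W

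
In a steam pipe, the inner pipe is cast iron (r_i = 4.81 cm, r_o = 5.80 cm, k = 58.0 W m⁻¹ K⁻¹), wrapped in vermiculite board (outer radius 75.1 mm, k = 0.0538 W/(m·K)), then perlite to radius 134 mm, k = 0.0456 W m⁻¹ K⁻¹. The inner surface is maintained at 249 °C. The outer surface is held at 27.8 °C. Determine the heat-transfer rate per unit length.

Q' = 79.4 W/m

Treat each layer as a resistance in series:
  R'_cast iron = ln(0.0580/0.0481)/(2πk) = 0.1872/(2π·58.0) = 5.136×10^-4 m·K/W
  R'_vermiculite board = ln(0.0751/0.0580)/(2πk) = 0.2584/(2π·0.0538) = 0.7644 m·K/W
  R'_perlite = ln(0.134/0.0751)/(2πk) = 0.5790/(2π·0.0456) = 2.021 m·K/W
ΣR = 5.136×10^-4 + 0.7644 + 2.021 = 2.786 m·K/W
Q' = ΔT/ΣR = (249 °C − 27.8 °C)/2.786 = 79.4 W/m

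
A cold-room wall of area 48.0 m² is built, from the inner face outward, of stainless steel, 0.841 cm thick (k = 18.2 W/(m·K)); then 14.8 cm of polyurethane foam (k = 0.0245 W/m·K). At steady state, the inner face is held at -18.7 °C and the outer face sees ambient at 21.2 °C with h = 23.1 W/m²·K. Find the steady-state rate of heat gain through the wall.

Series thermal resistances, inner to outer:
  R_stainless steel = L/(kA) = 0.00841/(18.2·48.0) = 9.627×10^-6 K/W
  R_polyurethane foam = L/(kA) = 0.148/(0.0245·48.0) = 0.1259 K/W
  R_conv,out = 1/(hA) = 1/(23.1·48.0) = 9.019×10^-4 K/W
ΣR = 9.627×10^-6 + 0.1259 + 9.019×10^-4 = 0.1268 K/W
Q = ΔT/ΣR = (-18.7 °C − 21.2 °C)/0.1268 = -315 W
(Negative Q ⇒ heat flows inward; heat gain = 315 W.)

Q = 315 W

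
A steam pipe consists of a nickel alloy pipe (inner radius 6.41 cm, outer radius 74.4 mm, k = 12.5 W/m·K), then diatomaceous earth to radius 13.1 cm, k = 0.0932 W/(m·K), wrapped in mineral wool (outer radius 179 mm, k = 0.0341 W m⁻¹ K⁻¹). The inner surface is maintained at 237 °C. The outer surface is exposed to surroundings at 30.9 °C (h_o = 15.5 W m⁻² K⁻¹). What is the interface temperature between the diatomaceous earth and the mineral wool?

Resistance network (inner→outer):
  R'_nickel alloy = ln(0.0744/0.0641)/(2πk) = 0.1490/(2π·12.5) = 0.001897 m·K/W
  R'_diatomaceous earth = ln(0.131/0.0744)/(2πk) = 0.5657/(2π·0.0932) = 0.9661 m·K/W
  R'_mineral wool = ln(0.179/0.131)/(2πk) = 0.3122/(2π·0.0341) = 1.457 m·K/W
  R'_conv,out = 1/(2πr h) = 1/(2π·0.179·15.5) = 0.05736 m·K/W
ΣR = 0.001897 + 0.9661 + 1.457 + 0.05736 = 2.482 m·K/W
Q' = ΔT/ΣR = (237 °C − 30.9 °C)/2.482 = 83.04 W/m
From the inner boundary to the diatomaceous earth/mineral wool interface, ΣR_partial = 0.9680 m·K/W.
T_interface = T_in − Q'·ΣR_partial = 237 °C − (83.04)(0.9680) = 157 °C

T = 157 °C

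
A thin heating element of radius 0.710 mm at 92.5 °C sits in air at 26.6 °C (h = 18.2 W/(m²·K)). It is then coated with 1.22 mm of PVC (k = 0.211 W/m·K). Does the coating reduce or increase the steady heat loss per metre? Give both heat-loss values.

increases: 5.35 → 12.5 W/m

Critical radius for a cylinder: r_cr = k/h = 0.0116 m = 1.16 cm.
Outer radius after coating: r₂ = 7.10×10^-4 + 0.00122 = 0.001930 m.
Since r₁ < r_cr and r₂ ≤ r_cr, the coating moves toward the maximum at r_cr — heat loss rises.
Bare: R = 1/(2πr₁h) = 12.32 m·K/W; Q = 65.9/12.32 = 5.35 W/m.
Coated: R = R_cond + R_conv = 5.285 m·K/W; Q = 65.9/5.285 = 12.5 W/m.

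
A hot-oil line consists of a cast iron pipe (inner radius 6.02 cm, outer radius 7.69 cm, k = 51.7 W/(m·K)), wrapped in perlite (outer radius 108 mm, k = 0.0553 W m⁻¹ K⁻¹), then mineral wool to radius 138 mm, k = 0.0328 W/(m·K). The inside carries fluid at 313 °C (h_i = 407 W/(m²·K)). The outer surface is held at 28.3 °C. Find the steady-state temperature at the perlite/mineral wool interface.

Resistance network (inner→outer):
  R'_conv,in = 1/(2πr h) = 1/(2π·0.0602·407) = 0.006496 m·K/W
  R'_cast iron = ln(0.0769/0.0602)/(2πk) = 0.2448/(2π·51.7) = 7.537×10^-4 m·K/W
  R'_perlite = ln(0.108/0.0769)/(2πk) = 0.3396/(2π·0.0553) = 0.9775 m·K/W
  R'_mineral wool = ln(0.138/0.108)/(2πk) = 0.2451/(2π·0.0328) = 1.189 m·K/W
ΣR = 0.006496 + 7.537×10^-4 + 0.9775 + 1.189 = 2.174 m·K/W
Q' = ΔT/ΣR = (313 °C − 28.3 °C)/2.174 = 131.0 W/m
From the inner boundary to the perlite/mineral wool interface, ΣR_partial = 0.9847 m·K/W.
T_interface = T_in − Q'·ΣR_partial = 313 °C − (131.0)(0.9847) = 184 °C

T = 184 °C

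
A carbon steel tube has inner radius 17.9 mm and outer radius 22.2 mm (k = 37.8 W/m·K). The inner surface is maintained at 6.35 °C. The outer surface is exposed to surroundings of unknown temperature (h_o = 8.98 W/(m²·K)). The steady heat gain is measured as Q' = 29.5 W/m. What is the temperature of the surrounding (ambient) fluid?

Sum the resistances:
  R'_carbon steel = ln(0.0222/0.0179)/(2πk) = 0.2153/(2π·37.8) = 9.065×10^-4 m·K/W
  R'_conv,out = 1/(2πr h) = 1/(2π·0.0222·8.98) = 0.7983 m·K/W
ΣR = 0.7993 m·K/W
ΔT = Q'·ΣR = 29.5 × 0.7993 = 23.58 K
Heat flows inward, so T_out = T_in + ΔT = 6.35 + 23.58 = 29.9 °C

T_out = 29.9 °C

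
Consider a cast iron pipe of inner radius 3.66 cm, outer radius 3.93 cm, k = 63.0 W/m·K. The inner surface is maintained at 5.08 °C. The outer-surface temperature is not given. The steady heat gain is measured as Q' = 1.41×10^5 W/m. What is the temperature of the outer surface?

T_out = 30.4 °C

Series resistances:
  R'_cast iron = ln(0.0393/0.0366)/(2πk) = 0.07118/(2π·63.0) = 1.798×10^-4 m·K/W
ΣR = 1.798×10^-4 m·K/W
ΔT = Q'·ΣR = 1.41×10^5 × 1.798×10^-4 = 25.35 K
Heat flows inward, so T_out = T_in + ΔT = 5.08 + 25.35 = 30.4 °C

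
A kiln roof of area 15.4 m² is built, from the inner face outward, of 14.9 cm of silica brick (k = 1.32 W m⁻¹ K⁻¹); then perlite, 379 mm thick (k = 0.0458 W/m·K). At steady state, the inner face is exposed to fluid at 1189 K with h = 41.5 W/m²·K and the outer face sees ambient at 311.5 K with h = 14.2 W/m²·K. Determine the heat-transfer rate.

Q = 1590 W

Series thermal resistances, inner to outer:
  R_conv,in = 1/(hA) = 1/(41.5·15.4) = 0.001565 K/W
  R_silica brick = L/(kA) = 0.149/(1.32·15.4) = 0.007330 K/W
  R_perlite = L/(kA) = 0.379/(0.0458·15.4) = 0.5373 K/W
  R_conv,out = 1/(hA) = 1/(14.2·15.4) = 0.004573 K/W
ΣR = 0.001565 + 0.007330 + 0.5373 + 0.004573 = 0.5508 K/W
Q = ΔT/ΣR = (1189 K − 311.5 K)/0.5508 = 1590 W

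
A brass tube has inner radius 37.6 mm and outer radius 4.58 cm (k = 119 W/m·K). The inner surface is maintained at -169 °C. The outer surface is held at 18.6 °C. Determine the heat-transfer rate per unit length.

Q' = 711 kW/m

Q' = 2πk·ΔT/ln(r₂/r₁) = 2π × 119 × 187.6 / ln(0.0458/0.0376) = 7.11×10^5 W/m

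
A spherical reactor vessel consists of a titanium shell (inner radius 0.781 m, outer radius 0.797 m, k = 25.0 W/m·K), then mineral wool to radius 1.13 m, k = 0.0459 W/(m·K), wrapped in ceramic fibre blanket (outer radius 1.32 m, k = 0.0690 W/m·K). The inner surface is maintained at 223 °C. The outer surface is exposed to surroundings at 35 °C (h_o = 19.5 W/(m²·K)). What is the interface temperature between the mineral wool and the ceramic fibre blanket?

Treat each layer as a resistance in series:
  R_titanium = (1/0.781 − 1/0.797)/(4πk) = 0.02570/(4π·25.0) = 8.182×10^-5 K/W
  R_mineral wool = (1/0.797 − 1/1.13)/(4πk) = 0.3697/(4π·0.0459) = 0.6410 K/W
  R_ceramic fibre blanket = (1/1.13 − 1/1.32)/(4πk) = 0.1274/(4π·0.0690) = 0.1469 K/W
  R_conv,out = 1/(4πr²h) = 1/(4π·1.32²·19.5) = 0.002342 K/W
ΣR = 8.182×10^-5 + 0.6410 + 0.1469 + 0.002342 = 0.7903 K/W
Q = ΔT/ΣR = (223 °C − 35 °C)/0.7903 = 237.9 W
From the inner boundary to the mineral wool/ceramic fibre blanket interface, ΣR_partial = 0.6411 K/W.
T_interface = T_in − Q·ΣR_partial = 223 °C − (237.9)(0.6411) = 70.5 °C

T = 70.5 °C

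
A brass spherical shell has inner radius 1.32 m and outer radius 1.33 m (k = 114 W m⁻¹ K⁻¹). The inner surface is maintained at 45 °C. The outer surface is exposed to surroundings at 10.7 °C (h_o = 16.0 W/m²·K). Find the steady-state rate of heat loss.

Q = 12200 W

Treat each layer as a resistance in series:
  R_brass = (1/1.32 − 1/1.33)/(4πk) = 0.005696/(4π·114) = 3.976×10^-6 K/W
  R_conv,out = 1/(4πr²h) = 1/(4π·1.33²·16.0) = 0.002812 K/W
ΣR = 3.976×10^-6 + 0.002812 = 0.002816 K/W
Q = ΔT/ΣR = (45 °C − 10.7 °C)/0.002816 = 12200 W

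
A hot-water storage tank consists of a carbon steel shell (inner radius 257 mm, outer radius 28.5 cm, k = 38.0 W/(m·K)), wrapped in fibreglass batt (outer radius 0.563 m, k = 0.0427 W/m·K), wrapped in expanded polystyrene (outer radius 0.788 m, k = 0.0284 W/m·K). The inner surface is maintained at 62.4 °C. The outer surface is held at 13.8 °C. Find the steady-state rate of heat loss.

Q = 10.4 W

Treat each layer as a resistance in series:
  R_carbon steel = (1/0.257 − 1/0.285)/(4πk) = 0.3823/(4π·38.0) = 8.005×10^-4 K/W
  R_fibreglass batt = (1/0.285 − 1/0.563)/(4πk) = 1.733/(4π·0.0427) = 3.229 K/W
  R_expanded polystyrene = (1/0.563 − 1/0.788)/(4πk) = 0.5072/(4π·0.0284) = 1.421 K/W
ΣR = 8.005×10^-4 + 3.229 + 1.421 = 4.651 K/W
Q = ΔT/ΣR = (62.4 °C − 13.8 °C)/4.651 = 10.4 W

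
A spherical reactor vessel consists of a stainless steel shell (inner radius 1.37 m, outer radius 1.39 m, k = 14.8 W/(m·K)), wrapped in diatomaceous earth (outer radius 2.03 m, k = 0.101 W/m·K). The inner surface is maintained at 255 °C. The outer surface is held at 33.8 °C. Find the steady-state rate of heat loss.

Resistance network (inner→outer):
  R_stainless steel = (1/1.37 − 1/1.39)/(4πk) = 0.01050/(4π·14.8) = 5.647×10^-5 K/W
  R_diatomaceous earth = (1/1.39 − 1/2.03)/(4πk) = 0.2268/(4π·0.101) = 0.1787 K/W
ΣR = 5.647×10^-5 + 0.1787 = 0.1788 K/W
Q = ΔT/ΣR = (255 °C − 33.8 °C)/0.1788 = 1240 W

Q = 1240 W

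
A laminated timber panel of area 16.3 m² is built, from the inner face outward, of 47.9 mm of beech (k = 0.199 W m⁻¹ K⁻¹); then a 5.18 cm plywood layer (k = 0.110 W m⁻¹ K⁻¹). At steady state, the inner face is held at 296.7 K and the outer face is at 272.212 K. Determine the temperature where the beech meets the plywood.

Resistance network (inner→outer):
  R_beech = L/(kA) = 0.0479/(0.199·16.3) = 0.01477 K/W
  R_plywood = L/(kA) = 0.0518/(0.110·16.3) = 0.02889 K/W
ΣR = 0.01477 + 0.02889 = 0.04366 K/W
Q = ΔT/ΣR = (296.7 K − 272.212 K)/0.04366 = 560.9 W
From the inner boundary to the beech/plywood interface, ΣR_partial = 0.01477 K/W.
T_interface = T_in − Q·ΣR_partial = 296.7 K − (560.9)(0.01477) = 288.4 K

T = 288.4 K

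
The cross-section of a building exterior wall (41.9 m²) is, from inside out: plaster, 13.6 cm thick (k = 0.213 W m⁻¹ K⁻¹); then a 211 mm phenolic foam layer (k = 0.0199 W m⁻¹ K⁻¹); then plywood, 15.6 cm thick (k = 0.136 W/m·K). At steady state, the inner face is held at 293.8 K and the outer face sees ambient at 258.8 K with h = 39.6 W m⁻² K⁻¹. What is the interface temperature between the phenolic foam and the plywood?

T = 262.1 K

Series thermal resistances, inner to outer:
  R_plaster = L/(kA) = 0.136/(0.213·41.9) = 0.01524 K/W
  R_phenolic foam = L/(kA) = 0.211/(0.0199·41.9) = 0.2531 K/W
  R_plywood = L/(kA) = 0.156/(0.136·41.9) = 0.02738 K/W
  R_conv,out = 1/(hA) = 1/(39.6·41.9) = 6.027×10^-4 K/W
ΣR = 0.01524 + 0.2531 + 0.02738 + 6.027×10^-4 = 0.2963 K/W
Q = ΔT/ΣR = (293.8 K − 258.8 K)/0.2963 = 118.1 W
From the inner boundary to the phenolic foam/plywood interface, ΣR_partial = 0.2683 K/W.
T_interface = T_in − Q·ΣR_partial = 293.8 K − (118.1)(0.2683) = 262.1 K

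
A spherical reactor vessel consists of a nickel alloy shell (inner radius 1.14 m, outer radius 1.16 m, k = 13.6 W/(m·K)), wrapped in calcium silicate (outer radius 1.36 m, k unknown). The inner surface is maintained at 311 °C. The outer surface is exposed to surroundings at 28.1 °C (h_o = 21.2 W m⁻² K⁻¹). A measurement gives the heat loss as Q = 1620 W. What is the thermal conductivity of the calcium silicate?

k = 0.0585 W/m·K

ΣR = ΔT/Q = |311 − 28.1|/1620 = 0.1746 K/W
Known resistances:
  R_nickel alloy = (1/1.14 − 1/1.16)/(4πk) = 0.01512/(4π·13.6) = 8.849×10^-5 K/W
  R_conv,out = 1/(4πr²h) = 1/(4π·1.36²·21.2) = 0.002029 K/W
R_calcium silicate = ΣR − ΣR_known = 0.1746 − 0.002117 = 0.1725 K/W
(1/r₁−1/r₂)/(4πk) = 0.1725 ⇒ k = 0.1268/(4π·0.1725) = 0.0585 W/m·K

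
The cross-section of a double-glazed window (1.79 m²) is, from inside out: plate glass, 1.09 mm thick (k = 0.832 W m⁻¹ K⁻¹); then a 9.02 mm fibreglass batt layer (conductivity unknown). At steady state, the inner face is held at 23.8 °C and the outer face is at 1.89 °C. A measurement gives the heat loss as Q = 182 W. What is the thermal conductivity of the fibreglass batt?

ΣR = ΔT/Q = |23.8 − 1.89|/182 = 0.1204 K/W
Known resistances:
  R_plate glass = L/(kA) = 0.00109/(0.832·1.79) = 7.319×10^-4 K/W
R_fibreglass batt = ΣR − ΣR_known = 0.1204 − 7.319×10^-4 = 0.1197 K/W
L/(kA) = 0.1197 ⇒ k = 0.00902/(0.1197·1.79) = 0.0421 W/m·K

k = 0.0421 W/m·K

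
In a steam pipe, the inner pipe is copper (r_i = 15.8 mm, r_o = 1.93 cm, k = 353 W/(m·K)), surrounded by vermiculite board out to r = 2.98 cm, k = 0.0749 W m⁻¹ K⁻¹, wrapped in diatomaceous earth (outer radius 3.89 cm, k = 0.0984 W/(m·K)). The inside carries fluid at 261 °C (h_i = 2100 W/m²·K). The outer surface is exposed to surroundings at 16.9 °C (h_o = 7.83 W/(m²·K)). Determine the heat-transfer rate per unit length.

Treat each layer as a resistance in series:
  R'_conv,in = 1/(2πr h) = 1/(2π·0.0158·2100) = 0.004797 m·K/W
  R'_copper = ln(0.0193/0.0158)/(2πk) = 0.2001/(2π·353) = 9.022×10^-5 m·K/W
  R'_vermiculite board = ln(0.0298/0.0193)/(2πk) = 0.4344/(2π·0.0749) = 0.9231 m·K/W
  R'_diatomaceous earth = ln(0.0389/0.0298)/(2πk) = 0.2665/(2π·0.0984) = 0.4310 m·K/W
  R'_conv,out = 1/(2πr h) = 1/(2π·0.0389·7.83) = 0.5225 m·K/W
ΣR = 0.004797 + 9.022×10^-5 + 0.9231 + 0.4310 + 0.5225 = 1.881 m·K/W
Q' = ΔT/ΣR = (261 °C − 16.9 °C)/1.881 = 130 W/m

Q' = 130 W/m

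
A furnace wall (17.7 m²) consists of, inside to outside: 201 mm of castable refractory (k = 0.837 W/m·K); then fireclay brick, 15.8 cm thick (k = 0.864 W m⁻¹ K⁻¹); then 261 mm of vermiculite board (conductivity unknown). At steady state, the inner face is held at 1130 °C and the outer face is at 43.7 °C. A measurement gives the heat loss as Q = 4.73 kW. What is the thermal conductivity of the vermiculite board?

k = 0.0717 W/m·K

ΣR = ΔT/Q = |1130 − 43.7|/4730 = 0.2297 K/W
Known resistances:
  R_castable refractory = L/(kA) = 0.201/(0.837·17.7) = 0.01357 K/W
  R_fireclay brick = L/(kA) = 0.158/(0.864·17.7) = 0.01033 K/W
R_vermiculite board = ΣR − ΣR_known = 0.2297 − 0.02390 = 0.2058 K/W
L/(kA) = 0.2058 ⇒ k = 0.261/(0.2058·17.7) = 0.0717 W/m·K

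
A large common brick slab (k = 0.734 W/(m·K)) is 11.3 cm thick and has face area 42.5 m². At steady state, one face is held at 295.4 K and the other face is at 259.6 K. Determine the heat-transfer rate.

Q = 9880 W

Q = kA·ΔT/L = 0.734 × 42.5 × |295.4 K − 259.6 K| / 0.113 = 9880 W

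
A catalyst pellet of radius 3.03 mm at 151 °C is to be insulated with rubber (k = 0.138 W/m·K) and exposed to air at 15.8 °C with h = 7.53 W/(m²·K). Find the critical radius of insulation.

For a sphere, r_cr = 2k_ins/h = 2·0.138/7.53 = 0.0367 m = 3.67 cm

r_cr = 3.67 cm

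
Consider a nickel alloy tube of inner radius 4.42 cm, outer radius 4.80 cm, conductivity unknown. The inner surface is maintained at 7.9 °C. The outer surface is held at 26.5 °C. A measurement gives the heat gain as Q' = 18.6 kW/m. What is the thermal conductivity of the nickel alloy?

ΣR = ΔT/Q' = |7.9 − 26.5|/18600 = 0.001000 m·K/W
ln(r₂/r₁)/(2πk) = 0.001000 ⇒ k = 0.08248/(2π·0.001000) = 13.1 W/m·K

k = 13.1 W/m·K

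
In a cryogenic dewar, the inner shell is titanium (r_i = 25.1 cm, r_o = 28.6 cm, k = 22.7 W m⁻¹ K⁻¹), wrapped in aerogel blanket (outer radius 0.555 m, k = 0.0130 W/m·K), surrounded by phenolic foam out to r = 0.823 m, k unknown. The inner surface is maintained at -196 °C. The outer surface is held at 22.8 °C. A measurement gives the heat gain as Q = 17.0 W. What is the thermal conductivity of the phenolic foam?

k = 0.0187 W/m·K

ΣR = ΔT/Q = |-196 − 22.8|/17.0 = 12.87 K/W
Known resistances:
  R_titanium = (1/0.251 − 1/0.286)/(4πk) = 0.4876/(4π·22.7) = 0.001709 K/W
  R_aerogel blanket = (1/0.286 − 1/0.555)/(4πk) = 1.695/(4π·0.0130) = 10.37 K/W
R_phenolic foam = ΣR − ΣR_known = 12.87 − 10.37 = 2.500 K/W
(1/r₁−1/r₂)/(4πk) = 2.500 ⇒ k = 0.5867/(4π·2.500) = 0.0187 W/m·K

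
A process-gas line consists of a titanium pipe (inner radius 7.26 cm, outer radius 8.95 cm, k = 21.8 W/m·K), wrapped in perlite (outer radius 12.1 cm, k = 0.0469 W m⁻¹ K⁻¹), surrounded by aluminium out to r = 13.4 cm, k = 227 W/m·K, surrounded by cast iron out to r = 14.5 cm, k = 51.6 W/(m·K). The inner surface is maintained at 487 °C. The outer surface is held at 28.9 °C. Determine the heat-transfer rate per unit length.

Q' = 447 W/m

Series thermal resistances, inner to outer:
  R'_titanium = ln(0.0895/0.0726)/(2πk) = 0.2093/(2π·21.8) = 0.001528 m·K/W
  R'_perlite = ln(0.121/0.0895)/(2πk) = 0.3016/(2π·0.0469) = 1.023 m·K/W
  R'_aluminium = ln(0.134/0.121)/(2πk) = 0.1020/(2π·227) = 7.155×10^-5 m·K/W
  R'_cast iron = ln(0.145/0.134)/(2πk) = 0.07889/(2π·51.6) = 2.433×10^-4 m·K/W
ΣR = 0.001528 + 1.023 + 7.155×10^-5 + 2.433×10^-4 = 1.025 m·K/W
Q' = ΔT/ΣR = (487 °C − 28.9 °C)/1.025 = 447 W/m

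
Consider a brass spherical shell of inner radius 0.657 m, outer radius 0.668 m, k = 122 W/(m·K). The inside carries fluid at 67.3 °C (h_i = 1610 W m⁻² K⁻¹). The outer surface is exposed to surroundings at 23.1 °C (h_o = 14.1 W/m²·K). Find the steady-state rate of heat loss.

Q = 3460 W

Resistance network (inner→outer):
  R_conv,in = 1/(4πr²h) = 1/(4π·0.657²·1610) = 1.145×10^-4 K/W
  R_brass = (1/0.657 − 1/0.668)/(4πk) = 0.02506/(4π·122) = 1.635×10^-5 K/W
  R_conv,out = 1/(4πr²h) = 1/(4π·0.668²·14.1) = 0.01265 K/W
ΣR = 1.145×10^-4 + 1.635×10^-5 + 0.01265 = 0.01278 K/W
Q = ΔT/ΣR = (67.3 °C − 23.1 °C)/0.01278 = 3460 W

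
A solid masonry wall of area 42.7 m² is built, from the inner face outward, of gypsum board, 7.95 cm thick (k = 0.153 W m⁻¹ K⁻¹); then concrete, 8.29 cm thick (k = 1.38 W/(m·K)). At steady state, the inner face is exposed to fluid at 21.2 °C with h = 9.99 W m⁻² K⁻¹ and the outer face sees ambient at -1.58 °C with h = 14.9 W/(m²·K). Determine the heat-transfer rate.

Series thermal resistances, inner to outer:
  R_conv,in = 1/(hA) = 1/(9.99·42.7) = 0.002344 K/W
  R_gypsum board = L/(kA) = 0.0795/(0.153·42.7) = 0.01217 K/W
  R_concrete = L/(kA) = 0.0829/(1.38·42.7) = 0.001407 K/W
  R_conv,out = 1/(hA) = 1/(14.9·42.7) = 0.001572 K/W
ΣR = 0.002344 + 0.01217 + 0.001407 + 0.001572 = 0.01749 K/W
Q = ΔT/ΣR = (21.2 °C − -1.58 °C)/0.01749 = 1300 W

Q = 1300 W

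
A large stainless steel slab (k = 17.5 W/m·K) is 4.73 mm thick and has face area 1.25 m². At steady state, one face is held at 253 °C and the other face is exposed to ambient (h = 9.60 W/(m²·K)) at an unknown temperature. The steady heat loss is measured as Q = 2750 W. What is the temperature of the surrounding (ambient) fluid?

Series resistances:
  R_stainless steel = L/(kA) = 0.00473/(17.5·1.25) = 2.162×10^-4 K/W
  R_conv,out = 1/(hA) = 1/(9.60·1.25) = 0.08333 K/W
ΣR = 0.08355 K/W
ΔT = Q·ΣR = 2750 × 0.08355 = 229.8 K
Heat flows outward, so T_out = T_in − ΔT = 253 − 229.8 = 23.2 °C

T_out = 23.2 °C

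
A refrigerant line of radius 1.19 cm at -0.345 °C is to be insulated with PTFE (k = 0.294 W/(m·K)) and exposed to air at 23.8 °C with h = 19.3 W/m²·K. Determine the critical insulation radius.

For a cylinder, r_cr = k_ins/h = 0.294/19.3 = 0.0152 m = 1.52 cm

r_cr = 1.52 cm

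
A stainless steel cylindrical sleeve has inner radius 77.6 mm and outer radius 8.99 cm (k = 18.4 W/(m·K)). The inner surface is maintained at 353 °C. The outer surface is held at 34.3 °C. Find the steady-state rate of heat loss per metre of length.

Q' = 2.50×10^5 W/m

Q' = 2πk·ΔT/ln(r₂/r₁) = 2π × 18.4 × 318.7 / ln(0.0899/0.0776) = 2.50×10^5 W/m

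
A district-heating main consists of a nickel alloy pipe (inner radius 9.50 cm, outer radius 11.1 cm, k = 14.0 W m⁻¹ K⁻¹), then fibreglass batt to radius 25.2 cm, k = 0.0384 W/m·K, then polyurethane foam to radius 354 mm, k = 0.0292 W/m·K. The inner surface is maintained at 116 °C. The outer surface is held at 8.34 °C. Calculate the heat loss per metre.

Resistance network (inner→outer):
  R'_nickel alloy = ln(0.111/0.0950)/(2πk) = 0.1557/(2π·14.0) = 0.001769 m·K/W
  R'_fibreglass batt = ln(0.252/0.111)/(2πk) = 0.8199/(2π·0.0384) = 3.398 m·K/W
  R'_polyurethane foam = ln(0.354/0.252)/(2πk) = 0.3399/(2π·0.0292) = 1.852 m·K/W
ΣR = 0.001769 + 3.398 + 1.852 = 5.252 m·K/W
Q' = ΔT/ΣR = (116 °C − 8.34 °C)/5.252 = 20.5 W/m

Q' = 20.5 W/m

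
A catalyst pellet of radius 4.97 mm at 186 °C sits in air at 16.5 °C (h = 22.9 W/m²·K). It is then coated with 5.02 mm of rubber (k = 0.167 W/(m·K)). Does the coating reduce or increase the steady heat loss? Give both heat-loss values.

increases: 1.20 → 2.04 W

Critical radius for a sphere: r_cr = 2k/h = 0.0146 m = 1.46 cm.
Outer radius after coating: r₂ = 0.00497 + 0.00502 = 0.00999 m.
Since r₁ < r_cr and r₂ ≤ r_cr, the coating moves toward the maximum at r_cr — heat loss rises.
Bare: R = 1/(4πr₁²h) = 140.7 K/W; Q = 169.5/140.7 = 1.20 W.
Coated: R = R_cond + R_conv = 83.00 K/W; Q = 169.5/83.00 = 2.04 W.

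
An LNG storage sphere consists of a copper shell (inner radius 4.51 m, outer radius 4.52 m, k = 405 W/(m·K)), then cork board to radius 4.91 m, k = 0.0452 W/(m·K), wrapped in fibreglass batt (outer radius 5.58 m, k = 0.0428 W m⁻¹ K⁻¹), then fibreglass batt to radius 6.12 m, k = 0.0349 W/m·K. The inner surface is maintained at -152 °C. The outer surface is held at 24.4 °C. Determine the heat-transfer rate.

Resistance network (inner→outer):
  R_copper = (1/4.51 − 1/4.52)/(4πk) = 4.906×10^-4/(4π·405) = 9.639×10^-8 K/W
  R_cork board = (1/4.52 − 1/4.91)/(4πk) = 0.01757/(4π·0.0452) = 0.03094 K/W
  R_fibreglass batt = (1/4.91 − 1/5.58)/(4πk) = 0.02445/(4π·0.0428) = 0.04547 K/W
  R_fibreglass batt = (1/5.58 − 1/6.12)/(4πk) = 0.01581/(4π·0.0349) = 0.03606 K/W
ΣR = 9.639×10^-8 + 0.03094 + 0.04547 + 0.03606 = 0.1125 K/W
Q = ΔT/ΣR = (-152 °C − 24.4 °C)/0.1125 = -1570 W
(Negative Q ⇒ heat flows inward; heat gain = 1570 W.)

Q = 1570 W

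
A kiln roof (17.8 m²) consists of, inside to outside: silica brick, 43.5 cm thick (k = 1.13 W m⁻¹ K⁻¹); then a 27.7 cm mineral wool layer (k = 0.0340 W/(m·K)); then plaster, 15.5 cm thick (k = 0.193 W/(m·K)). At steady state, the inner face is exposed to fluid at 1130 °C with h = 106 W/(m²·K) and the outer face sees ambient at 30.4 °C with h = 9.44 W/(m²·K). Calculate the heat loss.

Q = 2.07 kW

Series thermal resistances, inner to outer:
  R_conv,in = 1/(hA) = 1/(106·17.8) = 5.300×10^-4 K/W
  R_silica brick = L/(kA) = 0.435/(1.13·17.8) = 0.02163 K/W
  R_mineral wool = L/(kA) = 0.277/(0.0340·17.8) = 0.4577 K/W
  R_plaster = L/(kA) = 0.155/(0.193·17.8) = 0.04512 K/W
  R_conv,out = 1/(hA) = 1/(9.44·17.8) = 0.005951 K/W
ΣR = 5.300×10^-4 + 0.02163 + 0.4577 + 0.04512 + 0.005951 = 0.5309 K/W
Q = ΔT/ΣR = (1130 °C − 30.4 °C)/0.5309 = 2070 W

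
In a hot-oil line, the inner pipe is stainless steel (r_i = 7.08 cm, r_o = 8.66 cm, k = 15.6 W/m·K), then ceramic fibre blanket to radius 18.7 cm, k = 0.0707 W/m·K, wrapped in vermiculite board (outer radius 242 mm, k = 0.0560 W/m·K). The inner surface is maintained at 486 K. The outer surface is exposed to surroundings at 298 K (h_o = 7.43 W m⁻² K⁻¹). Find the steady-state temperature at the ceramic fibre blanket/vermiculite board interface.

T = 358.4 K

Resistance network (inner→outer):
  R'_stainless steel = ln(0.0866/0.0708)/(2πk) = 0.2014/(2π·15.6) = 0.002055 m·K/W
  R'_ceramic fibre blanket = ln(0.187/0.0866)/(2πk) = 0.7698/(2π·0.0707) = 1.733 m·K/W
  R'_vermiculite board = ln(0.242/0.187)/(2πk) = 0.2578/(2π·0.0560) = 0.7328 m·K/W
  R'_conv,out = 1/(2πr h) = 1/(2π·0.242·7.43) = 0.08851 m·K/W
ΣR = 0.002055 + 1.733 + 0.7328 + 0.08851 = 2.556 m·K/W
Q' = ΔT/ΣR = (486 K − 298 K)/2.556 = 73.55 W/m
From the inner boundary to the ceramic fibre blanket/vermiculite board interface, ΣR_partial = 1.735 m·K/W.
T_interface = T_in − Q'·ΣR_partial = 486 K − (73.55)(1.735) = 358.4 K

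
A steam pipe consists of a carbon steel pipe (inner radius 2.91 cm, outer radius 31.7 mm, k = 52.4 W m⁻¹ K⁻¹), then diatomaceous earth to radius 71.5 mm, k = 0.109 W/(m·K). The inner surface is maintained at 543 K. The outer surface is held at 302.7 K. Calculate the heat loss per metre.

Series thermal resistances, inner to outer:
  R'_carbon steel = ln(0.0317/0.0291)/(2πk) = 0.08558/(2π·52.4) = 2.599×10^-4 m·K/W
  R'_diatomaceous earth = ln(0.0715/0.0317)/(2πk) = 0.8134/(2π·0.109) = 1.188 m·K/W
ΣR = 2.599×10^-4 + 1.188 = 1.188 m·K/W
Q' = ΔT/ΣR = (543 K − 302.7 K)/1.188 = 202 W/m

Q' = 202 W/m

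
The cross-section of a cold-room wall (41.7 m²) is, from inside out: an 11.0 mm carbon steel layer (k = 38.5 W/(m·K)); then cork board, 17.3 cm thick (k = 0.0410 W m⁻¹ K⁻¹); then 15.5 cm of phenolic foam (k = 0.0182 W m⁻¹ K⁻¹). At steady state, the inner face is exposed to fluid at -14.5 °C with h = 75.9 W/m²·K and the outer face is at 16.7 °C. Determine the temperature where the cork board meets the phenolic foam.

T = -4.14 °C

Series thermal resistances, inner to outer:
  R_conv,in = 1/(hA) = 1/(75.9·41.7) = 3.160×10^-4 K/W
  R_carbon steel = L/(kA) = 0.0110/(38.5·41.7) = 6.852×10^-6 K/W
  R_cork board = L/(kA) = 0.173/(0.0410·41.7) = 0.1012 K/W
  R_phenolic foam = L/(kA) = 0.155/(0.0182·41.7) = 0.2042 K/W
ΣR = 3.160×10^-4 + 6.852×10^-6 + 0.1012 + 0.2042 = 0.3057 K/W
Q = ΔT/ΣR = (-14.5 °C − 16.7 °C)/0.3057 = -102.1 W
From the inner boundary to the cork board/phenolic foam interface, ΣR_partial = 0.1015 K/W.
T_interface = T_in − Q·ΣR_partial = -14.5 °C − (-102.1)(0.1015) = -4.14 °C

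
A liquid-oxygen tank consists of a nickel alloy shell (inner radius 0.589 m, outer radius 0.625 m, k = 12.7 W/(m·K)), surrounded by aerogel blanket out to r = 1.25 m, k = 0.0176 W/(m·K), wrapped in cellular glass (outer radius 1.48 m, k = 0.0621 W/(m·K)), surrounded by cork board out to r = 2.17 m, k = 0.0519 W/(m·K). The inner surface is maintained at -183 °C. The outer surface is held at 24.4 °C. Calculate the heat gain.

Resistance network (inner→outer):
  R_nickel alloy = (1/0.589 − 1/0.625)/(4πk) = 0.09779/(4π·12.7) = 6.128×10^-4 K/W
  R_aerogel blanket = (1/0.625 − 1/1.25)/(4πk) = 0.8000/(4π·0.0176) = 3.617 K/W
  R_cellular glass = (1/1.25 − 1/1.48)/(4πk) = 0.1243/(4π·0.0621) = 0.1593 K/W
  R_cork board = (1/1.48 − 1/2.17)/(4πk) = 0.2148/(4π·0.0519) = 0.3294 K/W
ΣR = 6.128×10^-4 + 3.617 + 0.1593 + 0.3294 = 4.106 K/W
Q = ΔT/ΣR = (-183 °C − 24.4 °C)/4.106 = -50.5 W
(Negative Q ⇒ heat flows inward; heat gain = 50.5 W.)

Q = 50.5 W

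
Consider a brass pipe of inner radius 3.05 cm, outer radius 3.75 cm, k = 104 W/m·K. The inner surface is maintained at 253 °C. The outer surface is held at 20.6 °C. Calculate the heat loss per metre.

Q' = 2πk·ΔT/ln(r₂/r₁) = 2π × 104 × 232.4 / ln(0.0375/0.0305) = 7.35×10^5 W/m

Q' = 7.35×10^5 W/m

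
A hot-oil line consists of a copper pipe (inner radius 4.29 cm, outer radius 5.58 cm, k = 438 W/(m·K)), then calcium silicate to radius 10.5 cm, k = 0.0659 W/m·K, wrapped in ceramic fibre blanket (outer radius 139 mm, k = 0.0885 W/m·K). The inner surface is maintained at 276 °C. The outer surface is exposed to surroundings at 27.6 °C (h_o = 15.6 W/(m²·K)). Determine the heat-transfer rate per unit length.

Treat each layer as a resistance in series:
  R'_copper = ln(0.0558/0.0429)/(2πk) = 0.2629/(2π·438) = 9.553×10^-5 m·K/W
  R'_calcium silicate = ln(0.105/0.0558)/(2πk) = 0.6322/(2π·0.0659) = 1.527 m·K/W
  R'_ceramic fibre blanket = ln(0.139/0.105)/(2πk) = 0.2805/(2π·0.0885) = 0.5045 m·K/W
  R'_conv,out = 1/(2πr h) = 1/(2π·0.139·15.6) = 0.07340 m·K/W
ΣR = 9.553×10^-5 + 1.527 + 0.5045 + 0.07340 = 2.105 m·K/W
Q' = ΔT/ΣR = (276 °C − 27.6 °C)/2.105 = 118 W/m

Q' = 118 W/m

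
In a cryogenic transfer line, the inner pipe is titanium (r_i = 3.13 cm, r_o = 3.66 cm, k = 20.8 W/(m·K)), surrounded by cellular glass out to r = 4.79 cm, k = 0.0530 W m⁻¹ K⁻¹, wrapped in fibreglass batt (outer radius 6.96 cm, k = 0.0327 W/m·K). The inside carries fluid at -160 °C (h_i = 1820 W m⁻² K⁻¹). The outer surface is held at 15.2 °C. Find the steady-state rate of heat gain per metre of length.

Q' = 66.6 W/m

Series thermal resistances, inner to outer:
  R'_conv,in = 1/(2πr h) = 1/(2π·0.0313·1820) = 0.002794 m·K/W
  R'_titanium = ln(0.0366/0.0313)/(2πk) = 0.1564/(2π·20.8) = 0.001197 m·K/W
  R'_cellular glass = ln(0.0479/0.0366)/(2πk) = 0.2691/(2π·0.0530) = 0.8080 m·K/W
  R'_fibreglass batt = ln(0.0696/0.0479)/(2πk) = 0.3736/(2π·0.0327) = 1.819 m·K/W
ΣR = 0.002794 + 0.001197 + 0.8080 + 1.819 = 2.631 m·K/W
Q' = ΔT/ΣR = (-160 °C − 15.2 °C)/2.631 = -66.6 W/m
(Negative Q' ⇒ heat flows inward; heat gain = 66.6 W/m.)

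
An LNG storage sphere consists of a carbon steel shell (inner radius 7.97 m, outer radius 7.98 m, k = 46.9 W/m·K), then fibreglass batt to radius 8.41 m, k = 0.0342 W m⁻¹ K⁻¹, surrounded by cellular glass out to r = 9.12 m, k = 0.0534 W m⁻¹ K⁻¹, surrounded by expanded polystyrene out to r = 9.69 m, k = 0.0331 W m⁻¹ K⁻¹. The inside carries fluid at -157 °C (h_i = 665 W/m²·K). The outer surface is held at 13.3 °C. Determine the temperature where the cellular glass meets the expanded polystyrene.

Treat each layer as a resistance in series:
  R_conv,in = 1/(4πr²h) = 1/(4π·7.97²·665) = 1.884×10^-6 K/W
  R_carbon steel = (1/7.97 − 1/7.98)/(4πk) = 1.572×10^-4/(4π·46.9) = 2.668×10^-7 K/W
  R_fibreglass batt = (1/7.98 − 1/8.41)/(4πk) = 0.006407/(4π·0.0342) = 0.01491 K/W
  R_cellular glass = (1/8.41 − 1/9.12)/(4πk) = 0.009257/(4π·0.0534) = 0.01379 K/W
  R_expanded polystyrene = (1/9.12 − 1/9.69)/(4πk) = 0.006450/(4π·0.0331) = 0.01551 K/W
ΣR = 1.884×10^-6 + 2.668×10^-7 + 0.01491 + 0.01379 + 0.01551 = 0.04421 K/W
Q = ΔT/ΣR = (-157 °C − 13.3 °C)/0.04421 = -3852 W
From the inner boundary to the cellular glass/expanded polystyrene interface, ΣR_partial = 0.02870 K/W.
T_interface = T_in − Q·ΣR_partial = -157 °C − (-3852)(0.02870) = -46.4 °C

T = -46.4 °C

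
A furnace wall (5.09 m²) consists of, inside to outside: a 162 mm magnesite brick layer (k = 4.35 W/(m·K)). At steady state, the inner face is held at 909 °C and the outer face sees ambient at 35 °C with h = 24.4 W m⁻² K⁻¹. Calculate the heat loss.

Series thermal resistances, inner to outer:
  R_magnesite brick = L/(kA) = 0.162/(4.35·5.09) = 0.007317 K/W
  R_conv,out = 1/(hA) = 1/(24.4·5.09) = 0.008052 K/W
ΣR = 0.007317 + 0.008052 = 0.01537 K/W
Q = ΔT/ΣR = (909 °C − 35 °C)/0.01537 = 56900 W

Q = 56900 W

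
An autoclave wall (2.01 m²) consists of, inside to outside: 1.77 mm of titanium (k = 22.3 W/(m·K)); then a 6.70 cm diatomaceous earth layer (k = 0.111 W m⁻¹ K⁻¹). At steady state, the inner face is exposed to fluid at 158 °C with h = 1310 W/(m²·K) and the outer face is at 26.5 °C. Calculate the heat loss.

Q = 437 W

Treat each layer as a resistance in series:
  R_conv,in = 1/(hA) = 1/(1310·2.01) = 3.798×10^-4 K/W
  R_titanium = L/(kA) = 0.00177/(22.3·2.01) = 3.949×10^-5 K/W
  R_diatomaceous earth = L/(kA) = 0.0670/(0.111·2.01) = 0.3003 K/W
ΣR = 3.798×10^-4 + 3.949×10^-5 + 0.3003 = 0.3007 K/W
Q = ΔT/ΣR = (158 °C − 26.5 °C)/0.3007 = 437 W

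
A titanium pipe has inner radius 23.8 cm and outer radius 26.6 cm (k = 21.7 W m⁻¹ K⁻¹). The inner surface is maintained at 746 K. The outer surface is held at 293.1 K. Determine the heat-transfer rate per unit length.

Q' = 555 kW/m

Q' = 2πk·ΔT/ln(r₂/r₁) = 2π × 21.7 × 452.9 / ln(0.266/0.238) = 5.55×10^5 W/m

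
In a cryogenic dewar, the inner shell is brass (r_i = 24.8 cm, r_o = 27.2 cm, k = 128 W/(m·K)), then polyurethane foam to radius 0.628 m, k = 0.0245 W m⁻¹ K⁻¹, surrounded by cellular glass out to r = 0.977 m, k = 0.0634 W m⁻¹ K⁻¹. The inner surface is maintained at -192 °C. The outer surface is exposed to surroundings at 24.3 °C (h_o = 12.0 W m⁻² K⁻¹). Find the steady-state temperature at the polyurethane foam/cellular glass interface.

Resistance network (inner→outer):
  R_brass = (1/0.248 − 1/0.272)/(4πk) = 0.3558/(4π·128) = 2.212×10^-4 K/W
  R_polyurethane foam = (1/0.272 − 1/0.628)/(4πk) = 2.084/(4π·0.0245) = 6.769 K/W
  R_cellular glass = (1/0.628 − 1/0.977)/(4πk) = 0.5688/(4π·0.0634) = 0.7140 K/W
  R_conv,out = 1/(4πr²h) = 1/(4π·0.977²·12.0) = 0.006947 K/W
ΣR = 2.212×10^-4 + 6.769 + 0.7140 + 0.006947 = 7.490 K/W
Q = ΔT/ΣR = (-192 °C − 24.3 °C)/7.490 = -28.88 W
From the inner boundary to the polyurethane foam/cellular glass interface, ΣR_partial = 6.769 K/W.
T_interface = T_in − Q·ΣR_partial = -192 °C − (-28.88)(6.769) = 3.5 °C

T = 3.5 °C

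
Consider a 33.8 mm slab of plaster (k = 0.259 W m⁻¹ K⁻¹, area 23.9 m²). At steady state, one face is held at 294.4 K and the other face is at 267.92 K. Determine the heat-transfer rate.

Q = kA·ΔT/L = 0.259 × 23.9 × |294.4 K − 267.92 K| / 0.0338 = 4850 W

Q = 4.85 kW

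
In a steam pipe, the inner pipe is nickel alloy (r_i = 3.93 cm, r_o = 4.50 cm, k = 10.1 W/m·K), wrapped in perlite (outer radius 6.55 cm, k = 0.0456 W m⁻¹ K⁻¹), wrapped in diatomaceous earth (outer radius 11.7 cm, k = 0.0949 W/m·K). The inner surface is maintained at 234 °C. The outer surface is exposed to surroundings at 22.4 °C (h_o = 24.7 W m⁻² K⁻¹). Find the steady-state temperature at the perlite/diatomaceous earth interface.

T = 115 °C

Treat each layer as a resistance in series:
  R'_nickel alloy = ln(0.0450/0.0393)/(2πk) = 0.1354/(2π·10.1) = 0.002134 m·K/W
  R'_perlite = ln(0.0655/0.0450)/(2πk) = 0.3754/(2π·0.0456) = 1.310 m·K/W
  R'_diatomaceous earth = ln(0.117/0.0655)/(2πk) = 0.5801/(2π·0.0949) = 0.9729 m·K/W
  R'_conv,out = 1/(2πr h) = 1/(2π·0.117·24.7) = 0.05507 m·K/W
ΣR = 0.002134 + 1.310 + 0.9729 + 0.05507 = 2.340 m·K/W
Q' = ΔT/ΣR = (234 °C − 22.4 °C)/2.340 = 90.43 W/m
From the inner boundary to the perlite/diatomaceous earth interface, ΣR_partial = 1.312 m·K/W.
T_interface = T_in − Q'·ΣR_partial = 234 °C − (90.43)(1.312) = 115 °C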